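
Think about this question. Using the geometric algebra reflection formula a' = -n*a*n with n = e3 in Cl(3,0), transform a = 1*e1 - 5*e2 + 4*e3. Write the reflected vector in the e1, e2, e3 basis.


Reflection formula: a' = -n*a*n, with n = e3 (unit vector, n^2 = 1).
For reflection through hyperplane perp to e3:
The component along e3 flips sign, others stay.
a = (1, -5, 4)
a' = (1, -5, -4)
a' = 1*e1 - 5*e2 - 4*e3


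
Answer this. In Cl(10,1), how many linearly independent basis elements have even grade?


Even subalgebra dimension = 2^(n-1)
n = 10 + 1 = 11
2^(11 - 1) = 2^10 = 1024
Verification: sum of C(11,k) for even k = 1 + 55 + 330 + 462 + 165 + 11 = 1024
Result = 1024


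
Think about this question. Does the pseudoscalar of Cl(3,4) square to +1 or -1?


The pseudoscalar I = e1...e_n (product of all n generators) of Cl(p,q) satisfies I^2 = (-1)^(q + n(n-1)/2).
p = 3, q = 4, n = p + q = 7
n(n-1)/2 = 7 * 6 / 2 = 21
Exponent = q + n(n-1)/2 = 4 + 21 = 25
I^2 = (-1)^25 = -1


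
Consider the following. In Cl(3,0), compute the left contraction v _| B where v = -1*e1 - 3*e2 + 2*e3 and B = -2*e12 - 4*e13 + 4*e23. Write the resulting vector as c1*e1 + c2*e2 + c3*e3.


Left contraction v _| B = <vB>_1 (grade-1 part of the geometric product vB).
Using e1_|e12 = e2, e2_|e12 = -e1, e1_|e13 = e3, e3_|e13 = -e1, e2_|e23 = e3, e3_|e23 = -e2:
e1 coeff: -v2*b12 - v3*b13 = -(-3)*(-2) - (2)*(-4) = 2
e2 coeff: v1*b12 - v3*b23 = (-1)*(-2) - (2)*(4) = -6
e3 coeff: v1*b13 + v2*b23 = (-1)*(-4) + (-3)*(4) = -8
v _| B = 2*e1 - 6*e2 - 8*e3


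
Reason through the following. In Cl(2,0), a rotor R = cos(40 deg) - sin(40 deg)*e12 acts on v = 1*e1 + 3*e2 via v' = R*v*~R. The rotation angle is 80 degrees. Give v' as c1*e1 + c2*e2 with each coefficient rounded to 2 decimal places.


Rotor R = cos(40deg) - sin(40deg)*e12
Rotation angle theta = 2 * 40 = 80 degrees
v' = R*v*~R rotates v by theta.
cos(80deg) = 0.1736, sin(80deg) = 0.9848
v'_1 = 1*cos(80deg) - 3*sin(80deg)
= 1*0.1736 - 3*0.9848
= -2.78
v'_2 = 1*sin(80deg) + 3*cos(80deg)
= 1*0.9848 + 3*0.1736
= 1.51
v' = -2.78*e1 + 1.51*e2


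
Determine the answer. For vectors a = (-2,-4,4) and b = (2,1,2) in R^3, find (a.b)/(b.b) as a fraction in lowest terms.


Projection coefficient = (a . b) / (b . b)
a . b = (-2)*2 + (-4)*1 + 4*2
= -4 + (-4) + 8 = 0
b . b = 2^2 + 1^2 + 2^2
= 4 + 1 + 4 = 9
Coefficient = 0/9
In lowest terms: 0/1


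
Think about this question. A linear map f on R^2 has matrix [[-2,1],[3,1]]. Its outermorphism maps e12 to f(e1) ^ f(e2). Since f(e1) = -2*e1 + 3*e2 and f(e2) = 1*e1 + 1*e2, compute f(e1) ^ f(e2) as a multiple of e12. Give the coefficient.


The outermorphism of a linear map f sends e1^e2 to f(e1)^f(e2).
f(e1) = -2*e1 + 3*e2
f(e2) = 1*e1 + 1*e2
f(e1) ^ f(e2) = (-2*e1 + 3*e2) ^ (1*e1 + 1*e2)
= (-2)*1*e12 + 3*1*e21
= (-2 - 3)*e12
= -5*e12
Coefficient = -5


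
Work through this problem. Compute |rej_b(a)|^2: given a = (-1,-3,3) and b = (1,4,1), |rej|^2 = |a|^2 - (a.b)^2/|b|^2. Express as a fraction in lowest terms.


|a|^2 = (-1)^2 + (-3)^2 + 3^2 = 19
|b|^2 = 1^2 + 4^2 + 1^2 = 18
a . b = (-1)*1 + (-3)*4 + 3*1 = -10
(a.b)^2 = (-10)^2 = 100
|rej|^2 = 19 - 100/18
= (342 - 100)/18
= 242/18
In lowest terms: 121/9


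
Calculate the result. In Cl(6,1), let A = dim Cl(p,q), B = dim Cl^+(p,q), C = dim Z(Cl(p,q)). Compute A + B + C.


n = 6 + 1 = 7
Total dim = 2^7 = 128
Even subalgebra dim = 2^6 = 64
n is odd, so center dim = 2
Sum = 128 + 64 + 2 = 194


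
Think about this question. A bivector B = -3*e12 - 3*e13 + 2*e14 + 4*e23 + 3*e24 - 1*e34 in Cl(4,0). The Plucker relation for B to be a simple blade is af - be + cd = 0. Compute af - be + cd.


Plucker relation: af - be + cd
a*f = (-3)*(-1) = 3
b*e = (-3)*3 = -9
c*d = 2*4 = 8
af - be + cd = 3 - (-9) + 8
= 20


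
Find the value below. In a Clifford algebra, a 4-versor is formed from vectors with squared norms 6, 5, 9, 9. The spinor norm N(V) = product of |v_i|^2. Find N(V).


Spinor norm N(V) = |v1|^2 * |v2|^2 * ... * |v4|^2
= 6 * 5 * 9 * 9
Running product: 6, 30, 270, 2430
N(V) = 2430


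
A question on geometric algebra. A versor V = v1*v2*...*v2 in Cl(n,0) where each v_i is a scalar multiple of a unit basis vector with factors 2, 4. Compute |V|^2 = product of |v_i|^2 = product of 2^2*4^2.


Each vector v_i has |v_i|^2 = s_i^2
Squared scales: 2^2 = 4, 4^2 = 16
|V|^2 = 4 * 16
= 64


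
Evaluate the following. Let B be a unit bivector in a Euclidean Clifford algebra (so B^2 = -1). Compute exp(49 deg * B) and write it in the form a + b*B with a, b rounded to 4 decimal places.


For a unit bivector B with B^2 = -1, the exponential series gives
e^(theta*B) = cos(theta) + sin(theta)*B (the GA analogue of Euler's formula).
theta = 49 degrees = 0.855211 rad
cos(49 deg) = 0.6561
sin(49 deg) = 0.7547
exp(theta*B) = 0.6561 + 0.7547*B


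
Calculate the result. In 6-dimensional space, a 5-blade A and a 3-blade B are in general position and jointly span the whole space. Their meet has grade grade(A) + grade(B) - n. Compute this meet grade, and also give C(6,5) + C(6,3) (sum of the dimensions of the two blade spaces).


Meet grade = grade(A) + grade(B) - n
= 5 + 3 - 6 = 2
C(6,5) = 6
C(6,3) = 20
dim_A + dim_B = 6 + 20 = 26


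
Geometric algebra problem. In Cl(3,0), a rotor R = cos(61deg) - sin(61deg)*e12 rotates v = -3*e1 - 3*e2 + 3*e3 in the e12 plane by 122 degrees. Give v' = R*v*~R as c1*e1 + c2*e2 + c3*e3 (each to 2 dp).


Rotor R = cos(61deg) - sin(61deg)*e12
Rotation angle theta = 2 * 61 = 122 degrees in the e12 plane (e1 -> e2).
The component perpendicular to the plane (e3) is invariant: v'_3 = v3 = 3.00
cos(122deg) = -0.5299, sin(122deg) = 0.8480
v'_1 = v1*cos(theta) - v2*sin(theta) = -3*(-0.5299) - (-3)*0.8480 = 4.13
v'_2 = v1*sin(theta) + v2*cos(theta) = -3*0.8480 + (-3)*(-0.5299) = -0.95
v' = 4.13*e1 - 0.95*e2 + 3.00*e3


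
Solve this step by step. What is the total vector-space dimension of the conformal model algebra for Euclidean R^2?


The conformal model of R^2 uses Cl(3,1): the 2 Euclidean generators plus two extra orthogonal generators e+ (e+^2 = +1) and e- (e-^2 = -1), from which the null vectors e0, einf are built.
Number of generators m = 2 + 2 = 4.
dim Cl(p,q) = 2^m = 2^4 = 16


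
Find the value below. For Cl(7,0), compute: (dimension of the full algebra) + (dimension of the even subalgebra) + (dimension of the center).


n = 7 + 0 = 7
Total dim = 2^7 = 128
Even subalgebra dim = 2^6 = 64
n is odd, so center dim = 2
Sum = 128 + 64 + 2 = 194


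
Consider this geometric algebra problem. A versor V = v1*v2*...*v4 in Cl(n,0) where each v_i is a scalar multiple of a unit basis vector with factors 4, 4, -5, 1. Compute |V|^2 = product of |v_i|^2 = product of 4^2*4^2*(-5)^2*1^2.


Each vector v_i has |v_i|^2 = s_i^2
Squared scales: 4^2 = 16, 4^2 = 16, (-5)^2 = 25, 1^2 = 1
|V|^2 = 16 * 16 * 25 * 1
= 6400


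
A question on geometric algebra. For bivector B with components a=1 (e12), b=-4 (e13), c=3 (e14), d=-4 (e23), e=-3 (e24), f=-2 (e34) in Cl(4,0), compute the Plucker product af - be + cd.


Plucker relation: af - be + cd
a*f = 1*(-2) = -2
b*e = (-4)*(-3) = 12
c*d = 3*(-4) = -12
af - be + cd = -2 - 12 + (-12)
= -26


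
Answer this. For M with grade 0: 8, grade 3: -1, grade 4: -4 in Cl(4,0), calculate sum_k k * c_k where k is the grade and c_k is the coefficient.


Grade-weighted sum = sum of grade_k * coefficient_k
0*8 = 0
3*(-1) = -3
4*(-4) = -16
Total = 0 + (-3) + (-16) = -19


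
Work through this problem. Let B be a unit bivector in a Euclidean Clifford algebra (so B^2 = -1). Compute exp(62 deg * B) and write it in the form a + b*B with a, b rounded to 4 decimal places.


For a unit bivector B with B^2 = -1, the exponential series gives
e^(theta*B) = cos(theta) + sin(theta)*B (the GA analogue of Euler's formula).
theta = 62 degrees = 1.082104 rad
cos(62 deg) = 0.4695
sin(62 deg) = 0.8829
exp(theta*B) = 0.4695 + 0.8829*B


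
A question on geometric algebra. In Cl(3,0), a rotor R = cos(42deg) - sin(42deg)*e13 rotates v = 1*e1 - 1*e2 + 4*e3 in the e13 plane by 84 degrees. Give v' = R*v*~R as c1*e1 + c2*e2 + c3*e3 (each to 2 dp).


Rotor R = cos(42deg) - sin(42deg)*e13
Rotation angle theta = 2 * 42 = 84 degrees in the e13 plane (e1 -> e3).
The component perpendicular to the plane (e2) is invariant: v'_2 = v2 = -1.00
cos(84deg) = 0.1045, sin(84deg) = 0.9945
v'_1 = v1*cos(theta) - v3*sin(theta) = 1*0.1045 - 4*0.9945 = -3.87
v'_3 = v1*sin(theta) + v3*cos(theta) = 1*0.9945 + 4*0.1045 = 1.41
v' = -3.87*e1 - 1.00*e2 + 1.41*e3


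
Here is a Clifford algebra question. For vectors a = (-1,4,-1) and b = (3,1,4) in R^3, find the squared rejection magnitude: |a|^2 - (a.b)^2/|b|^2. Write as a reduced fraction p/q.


|a|^2 = (-1)^2 + 4^2 + (-1)^2 = 18
|b|^2 = 3^2 + 1^2 + 4^2 = 26
a . b = (-1)*3 + 4*1 + (-1)*4 = -3
(a.b)^2 = (-3)^2 = 9
|rej|^2 = 18 - 9/26
= (468 - 9)/26
= 459/26
In lowest terms: 459/26


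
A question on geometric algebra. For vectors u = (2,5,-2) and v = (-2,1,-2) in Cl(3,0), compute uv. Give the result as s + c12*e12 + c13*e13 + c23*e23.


In Cl(3,0): e_i^2 = 1, e_ie_j = -e_je_i for i != j.
Scalar part = u . v = 2*(-2) + 5*1 + (-2)*(-2)
= -4 + 5 + 4 = 5
e12 coeff = 2*1 - 5*(-2) = 2 - (-10) = 12
e13 coeff = 2*(-2) - (-2)*(-2) = -4 - 4 = -8
e23 coeff = 5*(-2) - (-2)*1 = -10 - (-2) = -8
uv = 5 + 12*e12 - 8*e13 - 8*e23


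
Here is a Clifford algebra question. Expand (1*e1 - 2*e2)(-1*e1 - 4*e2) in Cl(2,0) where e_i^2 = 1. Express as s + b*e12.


Expand: (1*e1 - 2*e2)(-1*e1 - 4*e2)
= 1*(-1)*e1e1 + 1*(-4)*e1e2 + (-2)*(-1)*e2e1 + (-2)*(-4)*e2e2
Using e1^2 = e2^2 = 1, e2e1 = -e1e2:
Scalar part s = 1*(-1) + (-2)*(-4) = -1 + 8 = 7
Bivector part b = 1*(-4) - (-2)*(-1) = -4 - 2 = -6
uv = 7 - 6*e12


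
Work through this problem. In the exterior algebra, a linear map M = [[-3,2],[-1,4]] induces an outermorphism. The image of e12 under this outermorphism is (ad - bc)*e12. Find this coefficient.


The outermorphism of a linear map f sends e1^e2 to f(e1)^f(e2).
f(e1) = -3*e1 - 1*e2
f(e2) = 2*e1 + 4*e2
f(e1) ^ f(e2) = (-3*e1 - 1*e2) ^ (2*e1 + 4*e2)
= (-3)*4*e12 + (-1)*2*e21
= (-12 - (-2))*e12
= -10*e12
Coefficient = -10


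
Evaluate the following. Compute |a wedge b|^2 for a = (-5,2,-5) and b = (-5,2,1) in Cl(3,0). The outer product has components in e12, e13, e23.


a wedge b = (a1*b2 - a2*b1)*e12 + (a1*b3 - a3*b1)*e13 + (a2*b3 - a3*b2)*e23
e12 coeff: (-5)*2 - 2*(-5) = -10 - (-10) = 0
e13 coeff: (-5)*1 - (-5)*(-5) = -5 - 25 = -30
e23 coeff: 2*1 - (-5)*2 = 2 - (-10) = 12
|a wedge b|^2 = 0^2 + (-30)^2 + 12^2
= 0 + 900 + 144
= 1044


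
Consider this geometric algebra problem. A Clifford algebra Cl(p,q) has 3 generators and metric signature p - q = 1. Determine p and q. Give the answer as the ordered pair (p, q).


We need p + q = 3 and p - q = 1.
Adding: 2p = 3 + 1 = 4, so p = 2.
Then q = 3 - 2 = 1.
(p, q) = (2, 1)


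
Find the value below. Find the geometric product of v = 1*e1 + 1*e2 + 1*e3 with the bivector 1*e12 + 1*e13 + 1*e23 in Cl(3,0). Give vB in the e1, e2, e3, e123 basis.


vB has grade-1 (vector) and grade-3 (trivector) parts: vB = (v _| B) + (v ^ B).
Vector part <vB>_1:
  e1: -v2*b12 - v3*b13 = -(1)*(1) - (1)*(1) = -2
  e2: v1*b12 - v3*b23 = (1)*(1) - (1)*(1) = 0
  e3: v1*b13 + v2*b23 = (1)*(1) + (1)*(1) = 2
Trivector part <vB>_3:
  e123: v1*b23 - v2*b13 + v3*b12 = (1)*(1) - (1)*(1) + (1)*(1) = 1
vB = -2*e1 + 0*e2 + 2*e3 + 1*e123


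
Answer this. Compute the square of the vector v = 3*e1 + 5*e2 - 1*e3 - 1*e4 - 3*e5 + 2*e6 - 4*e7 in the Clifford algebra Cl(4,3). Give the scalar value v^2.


v^2 = sum of c_i^2 * e_i^2
Positive signature terms (e_i^2 = +1): 3^2 + 5^2 + (-1)^2 + (-1)^2 = 36
Negative signature terms (e_j^2 = -1): (-3)^2 + 2^2 + (-4)^2 = 29
v^2 = 36 - 29 = 7


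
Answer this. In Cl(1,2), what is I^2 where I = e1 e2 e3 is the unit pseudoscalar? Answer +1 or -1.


The pseudoscalar I = e1...e_n (product of all n generators) of Cl(p,q) satisfies I^2 = (-1)^(q + n(n-1)/2).
p = 1, q = 2, n = p + q = 3
n(n-1)/2 = 3 * 2 / 2 = 3
Exponent = q + n(n-1)/2 = 2 + 3 = 5
I^2 = (-1)^5 = -1


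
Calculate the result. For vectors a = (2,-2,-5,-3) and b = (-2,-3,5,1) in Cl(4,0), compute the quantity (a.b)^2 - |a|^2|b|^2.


a . b = 2*(-2) + (-2)*(-3) + (-5)*5 + (-3)*1
= -4 + 6 + (-25) + (-3) = -26
|a|^2 = 2^2 + (-2)^2 + (-5)^2 + (-3)^2 = 42
|b|^2 = (-2)^2 + (-3)^2 + 5^2 + 1^2 = 39
(a.b)^2 = (-26)^2 = 676
|a|^2 * |b|^2 = 42 * 39 = 1638
Result = 676 - 1638 = -962


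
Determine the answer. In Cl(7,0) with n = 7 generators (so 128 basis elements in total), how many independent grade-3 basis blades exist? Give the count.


Number of grade-k basis blades in Cl(p,q) with n = p + q is C(n, k).
n = 7 + 0 = 7
C(7, 3) = 7! / (3! * 4!)
= 5040 / (6 * 24)
= 35


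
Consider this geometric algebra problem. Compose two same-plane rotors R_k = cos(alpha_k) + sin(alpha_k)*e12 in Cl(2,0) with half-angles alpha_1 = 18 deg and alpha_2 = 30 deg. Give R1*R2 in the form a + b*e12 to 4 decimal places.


Same-plane rotors commute and their half-angles add:
R1*R2 = cos(a1 + a2) + sin(a1 + a2)*e12.
a1 + a2 = 18 + 30 = 48 deg
cos(48 deg) = 0.6691
sin(48 deg) = 0.7431
R1*R2 = 0.6691 + 0.7431*e12


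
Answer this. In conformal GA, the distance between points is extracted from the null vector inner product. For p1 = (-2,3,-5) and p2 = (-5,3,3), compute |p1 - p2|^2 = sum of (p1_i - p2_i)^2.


p1 - p2 = (3, 0, -8)
|p1 - p2|^2 = 3^2 + 0^2 + (-8)^2
= 9 + 0 + 64
= 73


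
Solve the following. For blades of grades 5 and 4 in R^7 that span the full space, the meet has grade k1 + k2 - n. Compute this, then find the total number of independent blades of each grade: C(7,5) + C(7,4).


Meet grade = grade(A) + grade(B) - n
= 5 + 4 - 7 = 2
C(7,5) = 21
C(7,4) = 35
dim_A + dim_B = 21 + 35 = 56


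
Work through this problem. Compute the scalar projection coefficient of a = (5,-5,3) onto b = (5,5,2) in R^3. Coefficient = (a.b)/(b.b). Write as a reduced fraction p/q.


Projection coefficient = (a . b) / (b . b)
a . b = 5*5 + (-5)*5 + 3*2
= 25 + (-25) + 6 = 6
b . b = 5^2 + 5^2 + 2^2
= 25 + 25 + 4 = 54
Coefficient = 6/54
In lowest terms: 1/9


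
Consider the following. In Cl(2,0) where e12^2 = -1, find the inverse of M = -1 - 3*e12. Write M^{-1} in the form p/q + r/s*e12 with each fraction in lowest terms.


M = -1 - 3*e12, where e12^2 = -1.
Since M commutes with its reverse ~M = a - b*e12, M * ~M = a^2 - b^2*e12^2 = a^2 + b^2.
So M^{-1} = ~M / (a^2 + b^2) = (a - b*e12)/(a^2 + b^2).
a^2 + b^2 = 1 + 9 = 10
Scalar part = -1/10 = -1/10
Bivector coeff = 3/10 = 3/10
M^{-1} = -1/10 + 3/10*e12


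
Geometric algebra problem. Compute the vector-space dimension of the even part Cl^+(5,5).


Even subalgebra dimension = 2^(n-1)
n = 5 + 5 = 10
2^(10 - 1) = 2^9 = 512
Verification: sum of C(10,k) for even k = 1 + 45 + 210 + 210 + 45 + 1 = 512
Result = 512


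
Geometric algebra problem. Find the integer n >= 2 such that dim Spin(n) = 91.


dim Spin(n) = dim so(n) = n(n-1)/2.
Solve n(n-1)/2 = 91, i.e. n^2 - n - 182 = 0.
Discriminant = 1 + 8*91 = 729
n = (1 + sqrt(729))/2 = (1 + 27)/2 = 14


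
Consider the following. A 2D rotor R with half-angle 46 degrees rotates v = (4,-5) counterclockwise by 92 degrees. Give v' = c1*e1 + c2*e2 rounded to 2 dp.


Rotor R = cos(46deg) - sin(46deg)*e12
Rotation angle theta = 2 * 46 = 92 degrees
v' = R*v*~R rotates v by theta.
cos(92deg) = -0.0349, sin(92deg) = 0.9994
v'_1 = 4*cos(92deg) - (-5)*sin(92deg)
= 4*(-0.0349) - (-5)*0.9994
= 4.86
v'_2 = 4*sin(92deg) + (-5)*cos(92deg)
= 4*0.9994 + (-5)*(-0.0349)
= 4.17
v' = 4.86*e1 + 4.17*e2


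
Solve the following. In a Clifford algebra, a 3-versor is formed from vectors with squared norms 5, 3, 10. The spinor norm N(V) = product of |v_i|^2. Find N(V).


Spinor norm N(V) = |v1|^2 * |v2|^2 * ... * |v3|^2
= 5 * 3 * 10
Running product: 5, 15, 150
N(V) = 150


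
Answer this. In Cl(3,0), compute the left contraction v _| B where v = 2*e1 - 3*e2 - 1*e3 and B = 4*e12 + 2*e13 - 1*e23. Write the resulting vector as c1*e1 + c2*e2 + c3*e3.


Left contraction v _| B = <vB>_1 (grade-1 part of the geometric product vB).
Using e1_|e12 = e2, e2_|e12 = -e1, e1_|e13 = e3, e3_|e13 = -e1, e2_|e23 = e3, e3_|e23 = -e2:
e1 coeff: -v2*b12 - v3*b13 = -(-3)*(4) - (-1)*(2) = 14
e2 coeff: v1*b12 - v3*b23 = (2)*(4) - (-1)*(-1) = 7
e3 coeff: v1*b13 + v2*b23 = (2)*(2) + (-3)*(-1) = 7
v _| B = 14*e1 + 7*e2 + 7*e3


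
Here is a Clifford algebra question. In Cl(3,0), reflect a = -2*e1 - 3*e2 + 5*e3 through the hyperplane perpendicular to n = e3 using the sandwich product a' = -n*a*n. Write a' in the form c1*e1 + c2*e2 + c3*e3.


Reflection formula: a' = -n*a*n, with n = e3 (unit vector, n^2 = 1).
For reflection through hyperplane perp to e3:
The component along e3 flips sign, others stay.
a = (-2, -3, 5)
a' = (-2, -3, -5)
a' = -2*e1 - 3*e2 - 5*e3


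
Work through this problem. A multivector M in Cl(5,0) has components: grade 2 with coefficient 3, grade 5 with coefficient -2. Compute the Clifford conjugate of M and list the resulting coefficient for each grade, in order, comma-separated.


Clifford conjugate sign for grade k: (-1)^(k(k+1)/2)
Grade 2: (-1)^(2*3/2) = (-1)^3 = -1, coeff 3 -> -3
Grade 5: (-1)^(5*6/2) = (-1)^15 = -1, coeff -2 -> 2
Conjugated coefficients: -3, 2


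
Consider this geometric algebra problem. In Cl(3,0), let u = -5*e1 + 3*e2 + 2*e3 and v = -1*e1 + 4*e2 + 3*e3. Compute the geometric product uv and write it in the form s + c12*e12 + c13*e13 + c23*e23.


In Cl(3,0): e_i^2 = 1, e_ie_j = -e_je_i for i != j.
Scalar part = u . v = (-5)*(-1) + 3*4 + 2*3
= 5 + 12 + 6 = 23
e12 coeff = (-5)*4 - 3*(-1) = -20 - (-3) = -17
e13 coeff = (-5)*3 - 2*(-1) = -15 - (-2) = -13
e23 coeff = 3*3 - 2*4 = 9 - 8 = 1
uv = 23 - 17*e12 - 13*e13 + 1*e23


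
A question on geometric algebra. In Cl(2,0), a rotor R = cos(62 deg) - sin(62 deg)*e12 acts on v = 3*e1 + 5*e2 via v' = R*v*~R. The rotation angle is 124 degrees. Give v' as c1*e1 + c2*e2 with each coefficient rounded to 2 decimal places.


Rotor R = cos(62deg) - sin(62deg)*e12
Rotation angle theta = 2 * 62 = 124 degrees
v' = R*v*~R rotates v by theta.
cos(124deg) = -0.5592, sin(124deg) = 0.8290
v'_1 = 3*cos(124deg) - 5*sin(124deg)
= 3*(-0.5592) - 5*0.8290
= -5.82
v'_2 = 3*sin(124deg) + 5*cos(124deg)
= 3*0.8290 + 5*(-0.5592)
= -0.31
v' = -5.82*e1 - 0.31*e2


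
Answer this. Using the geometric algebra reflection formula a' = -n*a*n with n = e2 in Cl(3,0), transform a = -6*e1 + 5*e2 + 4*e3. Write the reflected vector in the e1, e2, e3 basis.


Reflection formula: a' = -n*a*n, with n = e2 (unit vector, n^2 = 1).
For reflection through hyperplane perp to e2:
The component along e2 flips sign, others stay.
a = (-6, 5, 4)
a' = (-6, -5, 4)
a' = -6*e1 - 5*e2 + 4*e3


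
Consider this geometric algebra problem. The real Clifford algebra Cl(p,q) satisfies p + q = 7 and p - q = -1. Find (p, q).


We need p + q = 7 and p - q = -1.
Adding: 2p = 7 + (-1) = 6, so p = 3.
Then q = 7 - 3 = 4.
(p, q) = (3, 4)


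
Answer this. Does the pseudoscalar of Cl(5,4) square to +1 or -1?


The pseudoscalar I = e1...e_n (product of all n generators) of Cl(p,q) satisfies I^2 = (-1)^(q + n(n-1)/2).
p = 5, q = 4, n = p + q = 9
n(n-1)/2 = 9 * 8 / 2 = 36
Exponent = q + n(n-1)/2 = 4 + 36 = 40
I^2 = (-1)^40 = +1


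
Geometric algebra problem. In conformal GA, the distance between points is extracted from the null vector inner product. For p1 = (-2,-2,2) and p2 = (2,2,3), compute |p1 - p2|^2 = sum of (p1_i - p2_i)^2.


p1 - p2 = (-4, -4, -1)
|p1 - p2|^2 = (-4)^2 + (-4)^2 + (-1)^2
= 16 + 16 + 1
= 33


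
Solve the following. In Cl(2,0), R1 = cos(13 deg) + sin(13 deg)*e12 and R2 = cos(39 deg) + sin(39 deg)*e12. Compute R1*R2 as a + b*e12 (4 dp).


Same-plane rotors commute and their half-angles add:
R1*R2 = cos(a1 + a2) + sin(a1 + a2)*e12.
a1 + a2 = 13 + 39 = 52 deg
cos(52 deg) = 0.6157
sin(52 deg) = 0.7880
R1*R2 = 0.6157 + 0.7880*e12


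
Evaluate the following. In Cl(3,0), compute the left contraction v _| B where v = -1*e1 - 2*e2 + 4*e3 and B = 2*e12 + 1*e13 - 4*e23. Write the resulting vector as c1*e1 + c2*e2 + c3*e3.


Left contraction v _| B = <vB>_1 (grade-1 part of the geometric product vB).
Using e1_|e12 = e2, e2_|e12 = -e1, e1_|e13 = e3, e3_|e13 = -e1, e2_|e23 = e3, e3_|e23 = -e2:
e1 coeff: -v2*b12 - v3*b13 = -(-2)*(2) - (4)*(1) = 0
e2 coeff: v1*b12 - v3*b23 = (-1)*(2) - (4)*(-4) = 14
e3 coeff: v1*b13 + v2*b23 = (-1)*(1) + (-2)*(-4) = 7
v _| B = 0*e1 + 14*e2 + 7*e3


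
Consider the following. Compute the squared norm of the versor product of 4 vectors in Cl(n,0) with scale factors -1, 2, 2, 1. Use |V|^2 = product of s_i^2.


Each vector v_i has |v_i|^2 = s_i^2
Squared scales: (-1)^2 = 1, 2^2 = 4, 2^2 = 4, 1^2 = 1
|V|^2 = 1 * 4 * 4 * 1
= 16


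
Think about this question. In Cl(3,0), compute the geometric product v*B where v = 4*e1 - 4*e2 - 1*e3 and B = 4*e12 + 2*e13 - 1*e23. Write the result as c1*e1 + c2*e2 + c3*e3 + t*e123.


vB has grade-1 (vector) and grade-3 (trivector) parts: vB = (v _| B) + (v ^ B).
Vector part <vB>_1:
  e1: -v2*b12 - v3*b13 = -(-4)*(4) - (-1)*(2) = 18
  e2: v1*b12 - v3*b23 = (4)*(4) - (-1)*(-1) = 15
  e3: v1*b13 + v2*b23 = (4)*(2) + (-4)*(-1) = 12
Trivector part <vB>_3:
  e123: v1*b23 - v2*b13 + v3*b12 = (4)*(-1) - (-4)*(2) + (-1)*(4) = 0
vB = 18*e1 + 15*e2 + 12*e3 + 0*e123


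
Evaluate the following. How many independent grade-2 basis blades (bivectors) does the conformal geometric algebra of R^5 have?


The conformal model of R^5 uses Cl(6,1) with m = 5 + 2 = 7 generators.
Number of grade-2 blades = C(m, 2) = C(7, 2)
= 7*6/2 = 21


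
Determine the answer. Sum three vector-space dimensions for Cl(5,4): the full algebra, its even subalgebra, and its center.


n = 5 + 4 = 9
Total dim = 2^9 = 512
Even subalgebra dim = 2^8 = 256
n is odd, so center dim = 2
Sum = 512 + 256 + 2 = 770


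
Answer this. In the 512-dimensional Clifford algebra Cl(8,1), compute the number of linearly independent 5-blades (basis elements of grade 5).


Number of grade-k basis blades in Cl(p,q) with n = p + q is C(n, k).
n = 8 + 1 = 9
C(9, 5) = 9! / (5! * 4!)
= 362880 / (120 * 24)
= 126


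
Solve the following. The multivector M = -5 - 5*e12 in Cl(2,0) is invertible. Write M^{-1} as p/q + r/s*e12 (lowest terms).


M = -5 - 5*e12, where e12^2 = -1.
Since M commutes with its reverse ~M = a - b*e12, M * ~M = a^2 - b^2*e12^2 = a^2 + b^2.
So M^{-1} = ~M / (a^2 + b^2) = (a - b*e12)/(a^2 + b^2).
a^2 + b^2 = 25 + 25 = 50
Scalar part = -5/50 = -1/10
Bivector coeff = 5/50 = 1/10
M^{-1} = -1/10 + 1/10*e12


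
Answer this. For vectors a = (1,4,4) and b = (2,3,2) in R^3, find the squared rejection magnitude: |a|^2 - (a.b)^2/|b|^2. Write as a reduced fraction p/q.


|a|^2 = 1^2 + 4^2 + 4^2 = 33
|b|^2 = 2^2 + 3^2 + 2^2 = 17
a . b = 1*2 + 4*3 + 4*2 = 22
(a.b)^2 = 22^2 = 484
|rej|^2 = 33 - 484/17
= (561 - 484)/17
= 77/17
In lowest terms: 77/17


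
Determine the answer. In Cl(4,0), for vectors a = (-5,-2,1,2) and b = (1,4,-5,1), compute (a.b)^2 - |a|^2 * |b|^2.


a . b = (-5)*1 + (-2)*4 + 1*(-5) + 2*1
= -5 + (-8) + (-5) + 2 = -16
|a|^2 = (-5)^2 + (-2)^2 + 1^2 + 2^2 = 34
|b|^2 = 1^2 + 4^2 + (-5)^2 + 1^2 = 43
(a.b)^2 = (-16)^2 = 256
|a|^2 * |b|^2 = 34 * 43 = 1462
Result = 256 - 1462 = -1206


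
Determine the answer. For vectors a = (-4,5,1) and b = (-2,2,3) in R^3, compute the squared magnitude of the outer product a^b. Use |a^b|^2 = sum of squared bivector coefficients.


a wedge b = (a1*b2 - a2*b1)*e12 + (a1*b3 - a3*b1)*e13 + (a2*b3 - a3*b2)*e23
e12 coeff: (-4)*2 - 5*(-2) = -8 - (-10) = 2
e13 coeff: (-4)*3 - 1*(-2) = -12 - (-2) = -10
e23 coeff: 5*3 - 1*2 = 15 - 2 = 13
|a wedge b|^2 = 2^2 + (-10)^2 + 13^2
= 4 + 100 + 169
= 273


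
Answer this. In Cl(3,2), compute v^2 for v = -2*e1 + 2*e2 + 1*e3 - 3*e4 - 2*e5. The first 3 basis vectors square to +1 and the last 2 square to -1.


v^2 = sum of c_i^2 * e_i^2
Positive signature terms (e_i^2 = +1): (-2)^2 + 2^2 + 1^2 = 9
Negative signature terms (e_j^2 = -1): (-3)^2 + (-2)^2 = 13
v^2 = 9 - 13 = -4


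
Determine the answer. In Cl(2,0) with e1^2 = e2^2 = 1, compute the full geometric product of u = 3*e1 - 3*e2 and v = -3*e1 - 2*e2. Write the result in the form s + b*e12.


Expand: (3*e1 - 3*e2)(-3*e1 - 2*e2)
= 3*(-3)*e1e1 + 3*(-2)*e1e2 + (-3)*(-3)*e2e1 + (-3)*(-2)*e2e2
Using e1^2 = e2^2 = 1, e2e1 = -e1e2:
Scalar part s = 3*(-3) + (-3)*(-2) = -9 + 6 = -3
Bivector part b = 3*(-2) - (-3)*(-3) = -6 - 9 = -15
uv = -3 - 15*e12


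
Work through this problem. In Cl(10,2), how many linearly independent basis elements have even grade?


Even subalgebra dimension = 2^(n-1)
n = 10 + 2 = 12
2^(12 - 1) = 2^11 = 2048
Verification: sum of C(12,k) for even k = 1 + 66 + 495 + 924 + 495 + 66 + 1 = 2048
Result = 2048


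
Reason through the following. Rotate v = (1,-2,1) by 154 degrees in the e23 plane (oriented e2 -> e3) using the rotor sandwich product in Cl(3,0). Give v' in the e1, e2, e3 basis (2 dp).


Rotor R = cos(77deg) - sin(77deg)*e23
Rotation angle theta = 2 * 77 = 154 degrees in the e23 plane (e2 -> e3).
The component perpendicular to the plane (e1) is invariant: v'_1 = v1 = 1.00
cos(154deg) = -0.8988, sin(154deg) = 0.4384
v'_2 = v2*cos(theta) - v3*sin(theta) = -2*(-0.8988) - 1*0.4384 = 1.36
v'_3 = v2*sin(theta) + v3*cos(theta) = -2*0.4384 + 1*(-0.8988) = -1.78
v' = 1.00*e1 + 1.36*e2 - 1.78*e3


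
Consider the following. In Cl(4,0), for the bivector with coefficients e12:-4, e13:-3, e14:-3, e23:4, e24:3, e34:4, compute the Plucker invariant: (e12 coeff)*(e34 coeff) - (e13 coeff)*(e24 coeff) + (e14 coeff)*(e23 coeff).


Plucker relation: af - be + cd
a*f = (-4)*4 = -16
b*e = (-3)*3 = -9
c*d = (-3)*4 = -12
af - be + cd = -16 - (-9) + (-12)
= -19


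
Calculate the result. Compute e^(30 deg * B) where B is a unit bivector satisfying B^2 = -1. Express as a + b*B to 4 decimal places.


For a unit bivector B with B^2 = -1, the exponential series gives
e^(theta*B) = cos(theta) + sin(theta)*B (the GA analogue of Euler's formula).
theta = 30 degrees = 0.523599 rad
cos(30 deg) = 0.8660
sin(30 deg) = 0.5000
exp(theta*B) = 0.8660 + 0.5000*B


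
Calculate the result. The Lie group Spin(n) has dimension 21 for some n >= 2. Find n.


dim Spin(n) = dim so(n) = n(n-1)/2.
Solve n(n-1)/2 = 21, i.e. n^2 - n - 42 = 0.
Discriminant = 1 + 8*21 = 169
n = (1 + sqrt(169))/2 = (1 + 13)/2 = 7


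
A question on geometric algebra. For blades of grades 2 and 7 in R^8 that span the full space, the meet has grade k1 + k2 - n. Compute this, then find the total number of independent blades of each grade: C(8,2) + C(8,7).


Meet grade = grade(A) + grade(B) - n
= 2 + 7 - 8 = 1
C(8,2) = 28
C(8,7) = 8
dim_A + dim_B = 28 + 8 = 36


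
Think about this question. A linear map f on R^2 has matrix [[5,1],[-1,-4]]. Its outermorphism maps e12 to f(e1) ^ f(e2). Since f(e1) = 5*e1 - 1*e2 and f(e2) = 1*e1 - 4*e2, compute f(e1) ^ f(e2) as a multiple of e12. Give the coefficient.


The outermorphism of a linear map f sends e1^e2 to f(e1)^f(e2).
f(e1) = 5*e1 - 1*e2
f(e2) = 1*e1 - 4*e2
f(e1) ^ f(e2) = (5*e1 - 1*e2) ^ (1*e1 - 4*e2)
= 5*(-4)*e12 + (-1)*1*e21
= (-20 - (-1))*e12
= -19*e12
Coefficient = -19


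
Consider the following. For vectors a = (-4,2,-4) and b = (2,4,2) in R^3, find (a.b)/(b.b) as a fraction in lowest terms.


Projection coefficient = (a . b) / (b . b)
a . b = (-4)*2 + 2*4 + (-4)*2
= -8 + 8 + (-8) = -8
b . b = 2^2 + 4^2 + 2^2
= 4 + 16 + 4 = 24
Coefficient = -8/24
In lowest terms: -1/3


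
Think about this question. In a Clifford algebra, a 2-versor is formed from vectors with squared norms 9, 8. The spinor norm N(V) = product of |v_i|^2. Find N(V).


Spinor norm N(V) = |v1|^2 * |v2|^2 * ... * |v2|^2
= 9 * 8
Running product: 9, 72
N(V) = 72


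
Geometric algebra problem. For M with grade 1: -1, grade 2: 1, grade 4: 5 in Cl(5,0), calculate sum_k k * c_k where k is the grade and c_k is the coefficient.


Grade-weighted sum = sum of grade_k * coefficient_k
1*(-1) = -1
2*1 = 2
4*5 = 20
Total = -1 + 2 + 20 = 21


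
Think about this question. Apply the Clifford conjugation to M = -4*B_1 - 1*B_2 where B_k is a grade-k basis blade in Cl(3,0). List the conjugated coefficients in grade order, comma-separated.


Clifford conjugate sign for grade k: (-1)^(k(k+1)/2)
Grade 1: (-1)^(1*2/2) = (-1)^1 = -1, coeff -4 -> 4
Grade 2: (-1)^(2*3/2) = (-1)^3 = -1, coeff -1 -> 1
Conjugated coefficients: 4, 1


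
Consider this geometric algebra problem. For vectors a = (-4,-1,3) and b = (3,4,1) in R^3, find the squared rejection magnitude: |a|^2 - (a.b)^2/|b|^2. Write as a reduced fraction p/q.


|a|^2 = (-4)^2 + (-1)^2 + 3^2 = 26
|b|^2 = 3^2 + 4^2 + 1^2 = 26
a . b = (-4)*3 + (-1)*4 + 3*1 = -13
(a.b)^2 = (-13)^2 = 169
|rej|^2 = 26 - 169/26
= (676 - 169)/26
= 507/26
In lowest terms: 39/2


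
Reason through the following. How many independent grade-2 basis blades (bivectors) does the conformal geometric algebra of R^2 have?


The conformal model of R^2 uses Cl(3,1) with m = 2 + 2 = 4 generators.
Number of grade-2 blades = C(m, 2) = C(4, 2)
= 4*3/2 = 6


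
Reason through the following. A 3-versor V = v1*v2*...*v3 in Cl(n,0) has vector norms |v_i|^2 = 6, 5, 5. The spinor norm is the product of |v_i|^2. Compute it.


Spinor norm N(V) = |v1|^2 * |v2|^2 * ... * |v3|^2
= 6 * 5 * 5
Running product: 6, 30, 150
N(V) = 150


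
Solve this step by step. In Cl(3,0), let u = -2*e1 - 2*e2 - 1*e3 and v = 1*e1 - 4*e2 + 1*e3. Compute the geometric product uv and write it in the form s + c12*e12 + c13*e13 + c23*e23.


In Cl(3,0): e_i^2 = 1, e_ie_j = -e_je_i for i != j.
Scalar part = u . v = (-2)*1 + (-2)*(-4) + (-1)*1
= -2 + 8 + (-1) = 5
e12 coeff = (-2)*(-4) - (-2)*1 = 8 - (-2) = 10
e13 coeff = (-2)*1 - (-1)*1 = -2 - (-1) = -1
e23 coeff = (-2)*1 - (-1)*(-4) = -2 - 4 = -6
uv = 5 + 10*e12 - 1*e13 - 6*e23


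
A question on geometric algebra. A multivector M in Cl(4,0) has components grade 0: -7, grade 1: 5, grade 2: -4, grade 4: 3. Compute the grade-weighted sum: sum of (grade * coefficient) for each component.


Grade-weighted sum = sum of grade_k * coefficient_k
0*(-7) = 0
1*5 = 5
2*(-4) = -8
4*3 = 12
Total = 0 + 5 + (-8) + 12 = 9


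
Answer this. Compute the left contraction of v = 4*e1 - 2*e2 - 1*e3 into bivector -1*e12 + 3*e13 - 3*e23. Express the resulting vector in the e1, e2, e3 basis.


Left contraction v _| B = <vB>_1 (grade-1 part of the geometric product vB).
Using e1_|e12 = e2, e2_|e12 = -e1, e1_|e13 = e3, e3_|e13 = -e1, e2_|e23 = e3, e3_|e23 = -e2:
e1 coeff: -v2*b12 - v3*b13 = -(-2)*(-1) - (-1)*(3) = 1
e2 coeff: v1*b12 - v3*b23 = (4)*(-1) - (-1)*(-3) = -7
e3 coeff: v1*b13 + v2*b23 = (4)*(3) + (-2)*(-3) = 18
v _| B = 1*e1 - 7*e2 + 18*e3


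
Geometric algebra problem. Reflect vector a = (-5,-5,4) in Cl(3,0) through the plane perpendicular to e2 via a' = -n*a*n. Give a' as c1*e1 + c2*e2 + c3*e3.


Reflection formula: a' = -n*a*n, with n = e2 (unit vector, n^2 = 1).
For reflection through hyperplane perp to e2:
The component along e2 flips sign, others stay.
a = (-5, -5, 4)
a' = (-5, 5, 4)
a' = -5*e1 + 5*e2 + 4*e3


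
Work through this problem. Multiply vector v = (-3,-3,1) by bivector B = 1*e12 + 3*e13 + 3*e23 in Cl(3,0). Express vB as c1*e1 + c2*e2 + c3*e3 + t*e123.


vB has grade-1 (vector) and grade-3 (trivector) parts: vB = (v _| B) + (v ^ B).
Vector part <vB>_1:
  e1: -v2*b12 - v3*b13 = -(-3)*(1) - (1)*(3) = 0
  e2: v1*b12 - v3*b23 = (-3)*(1) - (1)*(3) = -6
  e3: v1*b13 + v2*b23 = (-3)*(3) + (-3)*(3) = -18
Trivector part <vB>_3:
  e123: v1*b23 - v2*b13 + v3*b12 = (-3)*(3) - (-3)*(3) + (1)*(1) = 1
vB = 0*e1 - 6*e2 - 18*e3 + 1*e123


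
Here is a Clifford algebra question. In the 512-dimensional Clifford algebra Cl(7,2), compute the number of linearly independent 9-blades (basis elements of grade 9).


Number of grade-k basis blades in Cl(p,q) with n = p + q is C(n, k).
n = 7 + 2 = 9
C(9, 9) = 9! / (9! * 0!)
= 362880 / (362880 * 1)
= 1


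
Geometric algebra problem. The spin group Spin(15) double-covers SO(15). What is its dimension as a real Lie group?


Spin(n) double-covers SO(n); both have Lie algebra so(n) of dimension n(n-1)/2.
n = 15
n(n-1) = 15 * 14 = 210
dim Spin(15) = 210/2 = 105


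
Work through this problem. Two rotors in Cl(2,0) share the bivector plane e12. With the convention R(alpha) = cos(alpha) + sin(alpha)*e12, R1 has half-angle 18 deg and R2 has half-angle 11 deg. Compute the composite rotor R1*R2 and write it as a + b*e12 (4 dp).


Same-plane rotors commute and their half-angles add:
R1*R2 = cos(a1 + a2) + sin(a1 + a2)*e12.
a1 + a2 = 18 + 11 = 29 deg
cos(29 deg) = 0.8746
sin(29 deg) = 0.4848
R1*R2 = 0.8746 + 0.4848*e12


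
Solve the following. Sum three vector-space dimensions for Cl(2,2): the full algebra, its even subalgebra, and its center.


n = 2 + 2 = 4
Total dim = 2^4 = 16
Even subalgebra dim = 2^3 = 8
n is even, so center dim = 1
Sum = 16 + 8 + 1 = 25


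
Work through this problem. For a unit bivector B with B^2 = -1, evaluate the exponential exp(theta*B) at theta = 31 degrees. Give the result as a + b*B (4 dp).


For a unit bivector B with B^2 = -1, the exponential series gives
e^(theta*B) = cos(theta) + sin(theta)*B (the GA analogue of Euler's formula).
theta = 31 degrees = 0.541052 rad
cos(31 deg) = 0.8572
sin(31 deg) = 0.5150
exp(theta*B) = 0.8572 + 0.5150*B


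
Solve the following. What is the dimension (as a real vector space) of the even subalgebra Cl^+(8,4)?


Even subalgebra dimension = 2^(n-1)
n = 8 + 4 = 12
2^(12 - 1) = 2^11 = 2048
Verification: sum of C(12,k) for even k = 1 + 66 + 495 + 924 + 495 + 66 + 1 = 2048
Result = 2048


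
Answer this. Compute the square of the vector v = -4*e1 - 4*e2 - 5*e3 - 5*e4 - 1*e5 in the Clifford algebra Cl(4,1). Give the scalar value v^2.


v^2 = sum of c_i^2 * e_i^2
Positive signature terms (e_i^2 = +1): (-4)^2 + (-4)^2 + (-5)^2 + (-5)^2 = 82
Negative signature terms (e_j^2 = -1): (-1)^2 = 1
v^2 = 82 - 1 = 81


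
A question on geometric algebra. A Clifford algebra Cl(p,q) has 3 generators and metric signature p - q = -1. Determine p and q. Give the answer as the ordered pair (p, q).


We need p + q = 3 and p - q = -1.
Adding: 2p = 3 + (-1) = 2, so p = 1.
Then q = 3 - 1 = 2.
(p, q) = (1, 2)


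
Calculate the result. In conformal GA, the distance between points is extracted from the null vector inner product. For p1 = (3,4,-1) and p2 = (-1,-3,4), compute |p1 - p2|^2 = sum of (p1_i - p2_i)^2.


p1 - p2 = (4, 7, -5)
|p1 - p2|^2 = 4^2 + 7^2 + (-5)^2
= 16 + 49 + 25
= 90


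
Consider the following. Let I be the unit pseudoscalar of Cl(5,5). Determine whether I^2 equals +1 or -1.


The pseudoscalar I = e1...e_n (product of all n generators) of Cl(p,q) satisfies I^2 = (-1)^(q + n(n-1)/2).
p = 5, q = 5, n = p + q = 10
n(n-1)/2 = 10 * 9 / 2 = 45
Exponent = q + n(n-1)/2 = 5 + 45 = 50
I^2 = (-1)^50 = +1


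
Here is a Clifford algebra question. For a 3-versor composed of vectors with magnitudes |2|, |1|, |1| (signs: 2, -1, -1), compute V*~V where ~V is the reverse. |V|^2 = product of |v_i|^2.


Each vector v_i has |v_i|^2 = s_i^2
Squared scales: 2^2 = 4, (-1)^2 = 1, (-1)^2 = 1
|V|^2 = 4 * 1 * 1
= 4


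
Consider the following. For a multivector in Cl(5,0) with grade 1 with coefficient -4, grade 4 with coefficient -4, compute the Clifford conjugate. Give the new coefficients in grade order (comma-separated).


Clifford conjugate sign for grade k: (-1)^(k(k+1)/2)
Grade 1: (-1)^(1*2/2) = (-1)^1 = -1, coeff -4 -> 4
Grade 4: (-1)^(4*5/2) = (-1)^10 = 1, coeff -4 -> -4
Conjugated coefficients: 4, -4


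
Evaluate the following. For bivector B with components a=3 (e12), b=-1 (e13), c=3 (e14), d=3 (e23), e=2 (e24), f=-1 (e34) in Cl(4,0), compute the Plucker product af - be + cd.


Plucker relation: af - be + cd
a*f = 3*(-1) = -3
b*e = (-1)*2 = -2
c*d = 3*3 = 9
af - be + cd = -3 - (-2) + 9
= 8


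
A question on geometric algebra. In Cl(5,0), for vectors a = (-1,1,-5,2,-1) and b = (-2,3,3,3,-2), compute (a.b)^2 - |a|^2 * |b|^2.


a . b = (-1)*(-2) + 1*3 + (-5)*3 + 2*3 + (-1)*(-2)
= 2 + 3 + (-15) + 6 + 2 = -2
|a|^2 = (-1)^2 + 1^2 + (-5)^2 + 2^2 + (-1)^2 = 32
|b|^2 = (-2)^2 + 3^2 + 3^2 + 3^2 + (-2)^2 = 35
(a.b)^2 = (-2)^2 = 4
|a|^2 * |b|^2 = 32 * 35 = 1120
Result = 4 - 1120 = -1116


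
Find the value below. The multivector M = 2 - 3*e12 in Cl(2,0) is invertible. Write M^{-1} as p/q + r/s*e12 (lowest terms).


M = 2 - 3*e12, where e12^2 = -1.
Since M commutes with its reverse ~M = a - b*e12, M * ~M = a^2 - b^2*e12^2 = a^2 + b^2.
So M^{-1} = ~M / (a^2 + b^2) = (a - b*e12)/(a^2 + b^2).
a^2 + b^2 = 4 + 9 = 13
Scalar part = 2/13 = 2/13
Bivector coeff = 3/13 = 3/13
M^{-1} = 2/13 + 3/13*e12


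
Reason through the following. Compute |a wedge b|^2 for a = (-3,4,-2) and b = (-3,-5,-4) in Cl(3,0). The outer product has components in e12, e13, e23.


a wedge b = (a1*b2 - a2*b1)*e12 + (a1*b3 - a3*b1)*e13 + (a2*b3 - a3*b2)*e23
e12 coeff: (-3)*(-5) - 4*(-3) = 15 - (-12) = 27
e13 coeff: (-3)*(-4) - (-2)*(-3) = 12 - 6 = 6
e23 coeff: 4*(-4) - (-2)*(-5) = -16 - 10 = -26
|a wedge b|^2 = 27^2 + 6^2 + (-26)^2
= 729 + 36 + 676
= 1441


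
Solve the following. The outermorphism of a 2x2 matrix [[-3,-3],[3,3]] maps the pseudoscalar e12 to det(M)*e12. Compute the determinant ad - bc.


The outermorphism of a linear map f sends e1^e2 to f(e1)^f(e2).
f(e1) = -3*e1 + 3*e2
f(e2) = -3*e1 + 3*e2
f(e1) ^ f(e2) = (-3*e1 + 3*e2) ^ (-3*e1 + 3*e2)
= (-3)*3*e12 + 3*(-3)*e21
= (-9 - (-9))*e12
= 0*e12
Coefficient = 0


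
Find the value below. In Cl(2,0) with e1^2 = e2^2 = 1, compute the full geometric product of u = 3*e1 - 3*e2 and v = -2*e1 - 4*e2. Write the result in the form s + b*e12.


Expand: (3*e1 - 3*e2)(-2*e1 - 4*e2)
= 3*(-2)*e1e1 + 3*(-4)*e1e2 + (-3)*(-2)*e2e1 + (-3)*(-4)*e2e2
Using e1^2 = e2^2 = 1, e2e1 = -e1e2:
Scalar part s = 3*(-2) + (-3)*(-4) = -6 + 12 = 6
Bivector part b = 3*(-4) - (-3)*(-2) = -12 - 6 = -18
uv = 6 - 18*e12


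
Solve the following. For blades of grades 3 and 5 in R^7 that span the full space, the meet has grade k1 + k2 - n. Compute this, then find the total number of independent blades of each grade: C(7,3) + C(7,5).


Meet grade = grade(A) + grade(B) - n
= 3 + 5 - 7 = 1
C(7,3) = 35
C(7,5) = 21
dim_A + dim_B = 35 + 21 = 56


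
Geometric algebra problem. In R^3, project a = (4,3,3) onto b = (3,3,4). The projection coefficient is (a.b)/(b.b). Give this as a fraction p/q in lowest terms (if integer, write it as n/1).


Projection coefficient = (a . b) / (b . b)
a . b = 4*3 + 3*3 + 3*4
= 12 + 9 + 12 = 33
b . b = 3^2 + 3^2 + 4^2
= 9 + 9 + 16 = 34
Coefficient = 33/34
In lowest terms: 33/34


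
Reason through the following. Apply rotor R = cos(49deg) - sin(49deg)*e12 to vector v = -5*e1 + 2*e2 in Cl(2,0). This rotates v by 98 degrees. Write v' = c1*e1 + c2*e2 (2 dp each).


Rotor R = cos(49deg) - sin(49deg)*e12
Rotation angle theta = 2 * 49 = 98 degrees
v' = R*v*~R rotates v by theta.
cos(98deg) = -0.1392, sin(98deg) = 0.9903
v'_1 = -5*cos(98deg) - 2*sin(98deg)
= -5*(-0.1392) - 2*0.9903
= -1.28
v'_2 = -5*sin(98deg) + 2*cos(98deg)
= -5*0.9903 + 2*(-0.1392)
= -5.23
v' = -1.28*e1 - 5.23*e2


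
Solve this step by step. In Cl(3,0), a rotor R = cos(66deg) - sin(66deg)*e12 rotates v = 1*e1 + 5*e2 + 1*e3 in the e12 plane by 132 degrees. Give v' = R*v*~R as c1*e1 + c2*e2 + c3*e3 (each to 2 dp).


Rotor R = cos(66deg) - sin(66deg)*e12
Rotation angle theta = 2 * 66 = 132 degrees in the e12 plane (e1 -> e2).
The component perpendicular to the plane (e3) is invariant: v'_3 = v3 = 1.00
cos(132deg) = -0.6691, sin(132deg) = 0.7431
v'_1 = v1*cos(theta) - v2*sin(theta) = 1*(-0.6691) - 5*0.7431 = -4.38
v'_2 = v1*sin(theta) + v2*cos(theta) = 1*0.7431 + 5*(-0.6691) = -2.60
v' = -4.38*e1 - 2.60*e2 + 1.00*e3


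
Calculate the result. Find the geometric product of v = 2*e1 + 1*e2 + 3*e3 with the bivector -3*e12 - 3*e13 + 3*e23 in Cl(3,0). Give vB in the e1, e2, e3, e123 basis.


vB has grade-1 (vector) and grade-3 (trivector) parts: vB = (v _| B) + (v ^ B).
Vector part <vB>_1:
  e1: -v2*b12 - v3*b13 = -(1)*(-3) - (3)*(-3) = 12
  e2: v1*b12 - v3*b23 = (2)*(-3) - (3)*(3) = -15
  e3: v1*b13 + v2*b23 = (2)*(-3) + (1)*(3) = -3
Trivector part <vB>_3:
  e123: v1*b23 - v2*b13 + v3*b12 = (2)*(3) - (1)*(-3) + (3)*(-3) = 0
vB = 12*e1 - 15*e2 - 3*e3 + 0*e123
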